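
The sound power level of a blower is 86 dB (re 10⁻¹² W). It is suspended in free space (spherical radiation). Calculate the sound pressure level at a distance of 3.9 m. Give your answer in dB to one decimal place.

The power spreads over a sphere of area 4π·r², so L_p = L_w − 10·log₁₀(4π·r²).
4π·r² = 191.1 m², 10·log₁₀ of that is 22.813 dB.
L_p = 86 − 22.813 = 63.19 dB.

63.2 dB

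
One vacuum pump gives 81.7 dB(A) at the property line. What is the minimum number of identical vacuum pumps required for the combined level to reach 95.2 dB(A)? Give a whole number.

N identical sources give L₁ + 10·log₁₀ N, so require 10·log₁₀ N ≥ 95.2 − 81.7 = 13.5 dB.
N ≥ 10^(13.5/10) = 22.387, so N = 23.

23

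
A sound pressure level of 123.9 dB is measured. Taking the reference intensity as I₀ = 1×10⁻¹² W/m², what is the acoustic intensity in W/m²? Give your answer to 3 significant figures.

I = I₀·10^(L/10) = 10⁻¹² × 10^(123.9/10) = 10^(0.390).

2.45 W/m²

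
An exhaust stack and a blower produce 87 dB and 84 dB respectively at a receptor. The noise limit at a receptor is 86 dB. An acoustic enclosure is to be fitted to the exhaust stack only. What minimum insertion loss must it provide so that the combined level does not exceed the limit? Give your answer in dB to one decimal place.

5.3 dB

The untreated sources together contribute 10^(84/10) = 2.512e+08, i.e. 84.00 dB.
To meet 86 dB overall, the treated exhaust stack may contribute at most 10^(86/10) − 2.512e+08 = 1.469e+08, i.e. 81.67 dB.
So the exhaust stack must be reduced from 87 to 81.67 dB: IL = 5.33 dB.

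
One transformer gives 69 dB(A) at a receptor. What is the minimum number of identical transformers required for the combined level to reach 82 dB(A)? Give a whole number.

20

Need L₁ + 10·log₁₀ N ≥ 82, i.e. log₁₀ N ≥ 1.30.
N ≥ 10^(13.0/10) = 19.953, so N = 20.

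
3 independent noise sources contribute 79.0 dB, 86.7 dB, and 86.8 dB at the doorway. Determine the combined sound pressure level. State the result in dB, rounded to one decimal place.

For uncorrelated sources the intensities add, so convert each level to linear form, sum, and take 10·log₁₀ of the total.
Σ 10^(L/10) = 10^(79.0/10) + 10^(86.7/10) + 10^(86.8/10) = 1.026e+09.
L_total = 10·log₁₀(1.026e+09) = 90.11 dB.

90.1 dB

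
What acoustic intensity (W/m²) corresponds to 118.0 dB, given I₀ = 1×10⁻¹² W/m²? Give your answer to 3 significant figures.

L = 10·log₁₀(I/I₀) ⇒ I = I₀·10^(L/10) = 10⁻¹² × 10^11.80.

0.631 W/m²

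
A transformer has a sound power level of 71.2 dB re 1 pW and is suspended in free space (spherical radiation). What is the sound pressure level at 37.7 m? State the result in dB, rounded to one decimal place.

Free-field spherical radiation: L_p = L_w − 10·log₁₀(4π·r²), r = 37.7 m.
4π·r² = 1.786e+04 m², 10·log₁₀ of that is 42.519 dB.
L_p = 71.2 − 42.519 = 28.68 dB.

28.7 dB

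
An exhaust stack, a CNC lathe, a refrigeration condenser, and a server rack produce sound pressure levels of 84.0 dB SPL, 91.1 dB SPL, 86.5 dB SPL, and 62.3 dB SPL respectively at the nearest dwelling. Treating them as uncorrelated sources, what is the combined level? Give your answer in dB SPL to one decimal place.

For uncorrelated sources the intensities add, so convert each level to linear form, sum, and take 10·log₁₀ of the total.
Σ 10^(L/10) = 10^(84.0/10) + 10^(91.1/10) + 10^(86.5/10) + 10^(62.3/10) = 1.988e+09.
L_total = 10·log₁₀(1.988e+09) = 92.98 dB SPL.

93.0 dB SPL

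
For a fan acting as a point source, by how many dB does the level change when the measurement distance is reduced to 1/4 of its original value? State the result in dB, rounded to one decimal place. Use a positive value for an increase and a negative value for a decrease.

Point-source spreading: ΔL = −20·log₁₀(r₂/r₁).
ΔL = −20·log₁₀(0.25) = +12.04 dB.

+12.0 dB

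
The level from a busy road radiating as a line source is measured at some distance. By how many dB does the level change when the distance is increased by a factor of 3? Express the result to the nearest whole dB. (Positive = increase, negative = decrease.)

-5 dB

A line source loses 3 dB per doubling of distance; generally ΔL = −10·log₁₀(r₂/r₁).
ΔL = −10·log₁₀(3) = -4.77 dB.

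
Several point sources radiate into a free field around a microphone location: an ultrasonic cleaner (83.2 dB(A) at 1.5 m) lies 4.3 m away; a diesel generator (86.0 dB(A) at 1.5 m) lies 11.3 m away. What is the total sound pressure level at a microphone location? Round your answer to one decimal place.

Apply inverse-square spreading to bring every level to the receiver, then sum 10^(L/10).
ultrasonic cleaner: 83.2 − 20·log₁₀(4.3/1.5) = 83.2 − 9.15 = 74.05 dB(A).
diesel generator: 86.0 − 20·log₁₀(11.3/1.5) = 86.0 − 17.54 = 68.46 dB(A).
Σ 10^(L/10) = 3.244e+07 → L_total = 10·log₁₀(3.244e+07) = 75.11 dB(A).

75.1 dB(A)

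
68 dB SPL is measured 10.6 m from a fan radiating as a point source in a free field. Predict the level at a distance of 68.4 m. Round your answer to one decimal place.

Point-source attenuation: ΔL = 20·log₁₀(r₂/r₁) = 20·log₁₀(68.4/10.6) = 16.195 dB.
L₂ = 68 − 20·log₁₀(68.4/10.6) = 68 − 16.195 = 51.80 dB SPL.

51.8 dB SPL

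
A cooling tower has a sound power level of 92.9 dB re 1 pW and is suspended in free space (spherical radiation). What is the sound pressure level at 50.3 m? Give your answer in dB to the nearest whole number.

Free-field spherical radiation: L_p = L_w − 10·log₁₀(4π·r²), r = 50.3 m.
4π·r² = 3.179e+04 m², 10·log₁₀ of that is 45.023 dB.
L_p = 92.9 − 45.023 = 47.88 dB.

48 dB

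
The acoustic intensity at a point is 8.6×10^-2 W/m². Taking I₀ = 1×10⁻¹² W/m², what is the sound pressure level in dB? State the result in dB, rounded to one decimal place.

109.3 dB

L = 10·log₁₀(I/I₀) = 10·log₁₀(8.6×10^-2/10⁻¹²) = 10·log₁₀(8.6×10^10).
L = 10·(0.9345 + 10) = 109.34 dB.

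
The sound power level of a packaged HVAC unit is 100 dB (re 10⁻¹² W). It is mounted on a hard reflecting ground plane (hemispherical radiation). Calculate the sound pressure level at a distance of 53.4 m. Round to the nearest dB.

The power spreads over a hemisphere of area 2π·r², so L_p = L_w − 10·log₁₀(2π·r²).
2π·r² = 1.792e+04 m², 10·log₁₀ of that is 42.533 dB.
L_p = 100 − 42.533 = 57.47 dB.

57 dB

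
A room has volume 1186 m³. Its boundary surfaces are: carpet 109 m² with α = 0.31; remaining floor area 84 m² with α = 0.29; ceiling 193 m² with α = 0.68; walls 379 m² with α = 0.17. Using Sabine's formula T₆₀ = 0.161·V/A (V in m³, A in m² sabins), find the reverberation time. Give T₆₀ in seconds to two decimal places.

0.75 s

Summing Sᵢαᵢ: 109·0.31 + 84·0.29 + 193·0.68 + 379·0.17 = 253.82 m².
T₆₀ = 0.161 × 1186 / 253.82 = 0.752 s.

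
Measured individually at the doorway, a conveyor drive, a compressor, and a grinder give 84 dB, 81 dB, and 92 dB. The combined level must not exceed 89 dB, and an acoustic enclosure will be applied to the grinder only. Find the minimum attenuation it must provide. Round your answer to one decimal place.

5.8 dB

The untreated sources together contribute 10^(84/10) + 10^(81/10) = 3.771e+08, i.e. 85.76 dB.
The limit corresponds to 10^(89/10) = 7.943e+08; subtracting the fixed part leaves 4.172e+08 for the grinder, i.e. 86.20 dB.
So the grinder must be reduced from 92 to 86.20 dB: IL = 5.80 dB.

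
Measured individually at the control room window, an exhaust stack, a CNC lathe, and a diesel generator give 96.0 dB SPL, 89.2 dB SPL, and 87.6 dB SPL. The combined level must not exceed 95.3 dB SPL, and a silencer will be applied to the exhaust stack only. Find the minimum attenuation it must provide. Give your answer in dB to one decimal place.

3.0 dB

Everything except the exhaust stack sums to 10^(89.2/10) + 10^(87.6/10) = 1.407e+09 in linear terms, 91.48 dB SPL.
The limit corresponds to 10^(95.3/10) = 3.388e+09; subtracting the fixed part leaves 1.981e+09 for the exhaust stack, i.e. 92.97 dB SPL.
Required insertion loss = 96.0 − 92.97 = 3.03 dB.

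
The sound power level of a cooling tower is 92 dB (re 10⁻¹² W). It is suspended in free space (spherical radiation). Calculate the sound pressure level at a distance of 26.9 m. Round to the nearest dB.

L_p = L_w − 10·log₁₀(4π·r²) with r = 26.9 m.
4π·r² = 9093 m², 10·log₁₀ of that is 39.587 dB.
L_p = 92 − 39.587 = 52.41 dB.

52 dB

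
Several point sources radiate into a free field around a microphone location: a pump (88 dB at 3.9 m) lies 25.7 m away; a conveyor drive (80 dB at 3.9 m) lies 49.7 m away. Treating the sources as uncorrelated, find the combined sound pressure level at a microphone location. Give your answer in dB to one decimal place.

71.8 dB

Apply inverse-square spreading to bring every level to the receiver, then sum 10^(L/10).
pump: 88 − 20·log₁₀(25.7/3.9) = 88 − 16.38 = 71.62 dB.
conveyor drive: 80 − 20·log₁₀(49.7/3.9) = 80 − 22.11 = 57.89 dB.
Σ 10^(L/10) = 1.515e+07 → L_total = 10·log₁₀(1.515e+07) = 71.80 dB.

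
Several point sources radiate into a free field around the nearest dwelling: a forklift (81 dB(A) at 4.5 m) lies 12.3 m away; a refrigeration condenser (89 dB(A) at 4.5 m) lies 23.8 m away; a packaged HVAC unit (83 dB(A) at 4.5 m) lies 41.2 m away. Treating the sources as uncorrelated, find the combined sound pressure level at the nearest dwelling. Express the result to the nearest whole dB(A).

Apply inverse-square spreading to bring every level to the receiver, then sum 10^(L/10).
forklift: 81 − 20·log₁₀(12.3/4.5) = 81 − 8.73 = 72.27 dB(A).
refrigeration condenser: 89 − 20·log₁₀(23.8/4.5) = 89 − 14.47 = 74.53 dB(A).
packaged HVAC unit: 83 − 20·log₁₀(41.2/4.5) = 83 − 19.23 = 63.77 dB(A).
Σ 10^(L/10) = 4.763e+07 → L_total = 10·log₁₀(4.763e+07) = 76.78 dB(A).

77 dB(A)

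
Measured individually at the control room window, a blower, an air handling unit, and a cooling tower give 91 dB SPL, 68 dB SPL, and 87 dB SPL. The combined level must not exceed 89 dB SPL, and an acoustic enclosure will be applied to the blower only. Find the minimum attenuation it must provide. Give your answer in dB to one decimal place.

The untreated sources together contribute 10^(68/10) + 10^(87/10) = 5.075e+08, i.e. 87.05 dB SPL.
To meet 89 dB SPL overall, the treated blower may contribute at most 10^(89/10) − 5.075e+08 = 2.868e+08, i.e. 84.58 dB SPL.
So the blower must be reduced from 91 to 84.58 dB SPL: IL = 6.42 dB.

6.4 dB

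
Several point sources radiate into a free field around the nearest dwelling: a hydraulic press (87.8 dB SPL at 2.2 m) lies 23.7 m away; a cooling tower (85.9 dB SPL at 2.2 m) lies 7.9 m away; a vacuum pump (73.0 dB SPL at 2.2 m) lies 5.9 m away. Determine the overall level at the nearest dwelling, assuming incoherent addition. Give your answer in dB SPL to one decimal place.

Apply inverse-square spreading to bring every level to the receiver, then sum 10^(L/10).
hydraulic press: 87.8 − 20·log₁₀(23.7/2.2) = 87.8 − 20.65 = 67.15 dB SPL.
cooling tower: 85.9 − 20·log₁₀(7.9/2.2) = 85.9 − 11.10 = 74.80 dB SPL.
vacuum pump: 73.0 − 20·log₁₀(5.9/2.2) = 73.0 − 8.57 = 64.43 dB SPL.
Σ 10^(L/10) = 3.814e+07 → L_total = 10·log₁₀(3.814e+07) = 75.81 dB SPL.

75.8 dB SPL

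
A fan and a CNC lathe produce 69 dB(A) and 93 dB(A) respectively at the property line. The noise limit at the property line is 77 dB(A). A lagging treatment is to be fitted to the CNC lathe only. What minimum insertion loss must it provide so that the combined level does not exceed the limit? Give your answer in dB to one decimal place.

16.7 dB

Everything except the CNC lathe sums to 10^(69/10) = 7.943e+06 in linear terms, 69.00 dB(A).
The limit corresponds to 10^(77/10) = 5.012e+07; subtracting the fixed part leaves 4.218e+07 for the CNC lathe, i.e. 76.25 dB(A).
So the CNC lathe must be reduced from 93 to 76.25 dB(A): IL = 16.75 dB.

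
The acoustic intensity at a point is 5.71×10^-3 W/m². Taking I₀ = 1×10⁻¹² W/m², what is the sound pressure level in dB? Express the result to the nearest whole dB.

Dividing by I₀ shifts the exponent by 12: I/I₀ = 5.71×10^9.
L = 10·(0.7566 + 9) = 97.57 dB.

98 dB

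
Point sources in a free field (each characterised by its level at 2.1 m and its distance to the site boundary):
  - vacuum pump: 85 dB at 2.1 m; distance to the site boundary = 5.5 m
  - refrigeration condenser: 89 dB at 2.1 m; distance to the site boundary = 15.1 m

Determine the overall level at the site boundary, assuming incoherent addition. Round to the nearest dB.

Apply inverse-square spreading to bring every level to the receiver, then sum 10^(L/10).
vacuum pump: 85 − 20·log₁₀(5.5/2.1) = 85 − 8.36 = 76.64 dB.
refrigeration condenser: 89 − 20·log₁₀(15.1/2.1) = 89 − 17.14 = 71.86 dB.
Σ 10^(L/10) = 6.146e+07 → L_total = 10·log₁₀(6.146e+07) = 77.89 dB.

78 dB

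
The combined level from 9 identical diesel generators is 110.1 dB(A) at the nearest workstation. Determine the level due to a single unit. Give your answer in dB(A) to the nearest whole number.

101 dB(A)

For N identical incoherent sources L_total = L₁ + 10·log₁₀ N, so L₁ = 110.1 − 10·log₁₀(9) = 110.1 − 9.542.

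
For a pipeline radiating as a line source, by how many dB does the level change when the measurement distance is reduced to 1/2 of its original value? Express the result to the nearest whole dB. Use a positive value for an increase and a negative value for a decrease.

+3 dB

Line-source spreading: ΔL = −10·log₁₀(r₂/r₁).
ΔL = −10·log₁₀(0.5) = +3.01 dB.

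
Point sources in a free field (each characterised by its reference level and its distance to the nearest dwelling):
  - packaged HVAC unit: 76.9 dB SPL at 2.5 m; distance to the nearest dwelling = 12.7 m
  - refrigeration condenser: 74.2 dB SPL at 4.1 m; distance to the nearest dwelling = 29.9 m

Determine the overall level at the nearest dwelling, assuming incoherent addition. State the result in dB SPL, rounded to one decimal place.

First find each source's level at the receiver (point-source: −20·log₁₀(r/r_ref)), then combine on an intensity basis.
packaged HVAC unit: 76.9 − 20·log₁₀(12.7/2.5) = 76.9 − 14.12 = 62.78 dB SPL.
refrigeration condenser: 74.2 − 20·log₁₀(29.9/4.1) = 74.2 − 17.26 = 56.94 dB SPL.
Σ 10^(L/10) = 2.392e+06 → L_total = 10·log₁₀(2.392e+06) = 63.79 dB SPL.

63.8 dB SPL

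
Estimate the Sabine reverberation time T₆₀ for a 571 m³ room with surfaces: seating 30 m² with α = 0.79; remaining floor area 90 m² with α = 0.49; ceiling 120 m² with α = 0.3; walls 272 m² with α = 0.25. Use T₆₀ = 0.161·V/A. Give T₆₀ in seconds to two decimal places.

Summing Sᵢαᵢ: 30·0.79 + 90·0.49 + 120·0.3 + 272·0.25 = 171.80 m².
T₆₀ = 0.161 × 571 / 171.80 = 0.535 s.

0.54 s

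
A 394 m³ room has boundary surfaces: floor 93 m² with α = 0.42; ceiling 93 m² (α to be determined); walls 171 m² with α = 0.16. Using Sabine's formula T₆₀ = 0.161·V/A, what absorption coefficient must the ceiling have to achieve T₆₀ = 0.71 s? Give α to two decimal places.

Required total absorption A = 0.161·394/0.71 = 89.34 m².
Absorption from the other surfaces = 93·0.42 + 171·0.16 = 66.42 m², so the ceiling must supply 22.92 m² over 93 m².
α = 22.92/93 = 0.246.

0.25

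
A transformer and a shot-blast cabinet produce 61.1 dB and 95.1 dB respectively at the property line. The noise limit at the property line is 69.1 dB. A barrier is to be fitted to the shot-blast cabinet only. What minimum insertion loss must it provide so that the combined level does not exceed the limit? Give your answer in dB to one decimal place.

26.7 dB

Everything except the shot-blast cabinet sums to 10^(61.1/10) = 1.288e+06 in linear terms, 61.10 dB.
The limit corresponds to 10^(69.1/10) = 8.128e+06; subtracting the fixed part leaves 6.840e+06 for the shot-blast cabinet, i.e. 68.35 dB.
Required insertion loss = 95.1 − 68.35 = 26.75 dB.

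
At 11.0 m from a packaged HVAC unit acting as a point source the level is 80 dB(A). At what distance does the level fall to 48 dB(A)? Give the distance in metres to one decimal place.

The 32.0 dB drop corresponds to a distance ratio of 10^(32.0/20) for a point source.
r₂ = 11.0·10^((80−48)/20) = 11.0·10^(32.0/20) = 437.92 m.

437.9 m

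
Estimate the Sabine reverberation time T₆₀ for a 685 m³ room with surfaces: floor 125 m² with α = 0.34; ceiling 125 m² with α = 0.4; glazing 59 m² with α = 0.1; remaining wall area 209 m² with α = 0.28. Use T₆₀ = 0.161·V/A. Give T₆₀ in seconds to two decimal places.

0.70 s

Total absorption A = 125·0.34 + 125·0.4 + 59·0.1 + 209·0.28 = 156.92 m² sabins.
T₆₀ = 0.161 × 685 / 156.92 = 0.703 s.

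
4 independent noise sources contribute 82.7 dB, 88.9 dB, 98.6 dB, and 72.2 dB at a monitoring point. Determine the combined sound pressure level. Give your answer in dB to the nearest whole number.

99 dB

Incoherent sources combine by intensity addition: L_total = 10·log₁₀(Σ 10^(L_i/10)).
Σ 10^(L/10) = 10^(82.7/10) + 10^(88.9/10) + 10^(98.6/10) + 10^(72.2/10) = 8.223e+09.
L_total = 10·log₁₀(8.223e+09) = 99.15 dB.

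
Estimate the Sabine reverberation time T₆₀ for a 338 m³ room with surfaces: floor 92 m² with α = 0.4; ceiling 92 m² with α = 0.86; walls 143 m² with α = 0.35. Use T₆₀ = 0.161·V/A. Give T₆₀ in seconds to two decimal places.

0.33 s

A = Σ Sᵢαᵢ = 92·0.4 + 92·0.86 + 143·0.35 = 165.97 m².
T₆₀ = 0.161 × 338 / 165.97 = 0.328 s.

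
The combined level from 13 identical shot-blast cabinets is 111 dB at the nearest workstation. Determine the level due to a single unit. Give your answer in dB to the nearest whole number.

100 dB

13 equal contributions raise the level by 10·log₁₀ 13 = 11.139 dB, so each unit alone gives 111 − 11.139.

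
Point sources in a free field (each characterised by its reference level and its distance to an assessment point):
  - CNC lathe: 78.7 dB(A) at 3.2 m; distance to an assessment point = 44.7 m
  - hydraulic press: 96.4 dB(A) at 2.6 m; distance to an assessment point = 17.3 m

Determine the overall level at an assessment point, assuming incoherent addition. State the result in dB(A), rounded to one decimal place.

Propagate each source to the receiver with L = L_ref − 20·log₁₀(r/r_ref), then add intensities.
CNC lathe: 78.7 − 20·log₁₀(44.7/3.2) = 78.7 − 22.90 = 55.80 dB(A).
hydraulic press: 96.4 − 20·log₁₀(17.3/2.6) = 96.4 − 16.46 = 79.94 dB(A).
Σ 10^(L/10) = 9.897e+07 → L_total = 10·log₁₀(9.897e+07) = 79.96 dB(A).

80.0 dB(A)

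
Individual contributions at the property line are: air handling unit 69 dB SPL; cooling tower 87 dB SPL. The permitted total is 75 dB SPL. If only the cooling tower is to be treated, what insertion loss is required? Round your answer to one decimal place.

13.3 dB

Fixed contribution from the other source: Σ 10^(L/10) = 10^(69/10) = 7.943e+06 (69.00 dB SPL).
The limit corresponds to 10^(75/10) = 3.162e+07; subtracting the fixed part leaves 2.368e+07 for the cooling tower, i.e. 73.74 dB SPL.
Required insertion loss = 87 − 73.74 = 13.26 dB.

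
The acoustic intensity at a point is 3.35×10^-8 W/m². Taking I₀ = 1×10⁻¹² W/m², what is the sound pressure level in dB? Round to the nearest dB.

I/I₀ = 3.35×10^-8/10⁻¹² = 3.35×10^4, and L = 10·log₁₀(I/I₀).
L = 10·(0.5250 + 4) = 45.25 dB.

45 dB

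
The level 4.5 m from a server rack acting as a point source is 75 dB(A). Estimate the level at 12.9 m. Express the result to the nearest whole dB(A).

66 dB(A)

Point-source attenuation: ΔL = 20·log₁₀(r₂/r₁) = 20·log₁₀(12.9/4.5) = 9.148 dB.
L₂ = 75 − 20·log₁₀(12.9/4.5) = 75 − 9.148 = 65.85 dB(A).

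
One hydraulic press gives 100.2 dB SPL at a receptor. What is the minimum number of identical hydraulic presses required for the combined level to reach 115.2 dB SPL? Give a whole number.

The shortfall is 115.2 − 100.2 = 15.0 dB, and N units add 10·log₁₀ N, so need 10·log₁₀ N ≥ 15.0.
N ≥ 10^(15.0/10) = 31.623, so N = 32.

32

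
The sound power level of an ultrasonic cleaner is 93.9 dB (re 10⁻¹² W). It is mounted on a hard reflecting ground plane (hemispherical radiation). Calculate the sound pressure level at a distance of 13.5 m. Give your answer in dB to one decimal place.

The power spreads over a hemisphere of area 2π·r², so L_p = L_w − 10·log₁₀(2π·r²).
2π·r² = 1145 m², 10·log₁₀ of that is 30.588 dB.
L_p = 93.9 − 30.588 = 63.31 dB.

63.3 dB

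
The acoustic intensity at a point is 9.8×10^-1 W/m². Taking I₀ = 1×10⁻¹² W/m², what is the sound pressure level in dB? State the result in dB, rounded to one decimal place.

119.9 dB

L = 10·log₁₀(I/I₀) = 10·log₁₀(9.8×10^-1/10⁻¹²) = 10·log₁₀(9.8×10^11).
L = 10·(0.9912 + 11) = 119.91 dB.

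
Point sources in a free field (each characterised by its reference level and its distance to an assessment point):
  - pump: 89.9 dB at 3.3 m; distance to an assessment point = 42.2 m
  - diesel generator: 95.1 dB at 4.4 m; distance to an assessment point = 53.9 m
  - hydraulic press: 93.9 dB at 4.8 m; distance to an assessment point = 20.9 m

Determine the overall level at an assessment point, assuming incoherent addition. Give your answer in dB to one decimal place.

82.0 dB

Apply inverse-square spreading to bring every level to the receiver, then sum 10^(L/10).
pump: 89.9 − 20·log₁₀(42.2/3.3) = 89.9 − 22.14 = 67.76 dB.
diesel generator: 95.1 − 20·log₁₀(53.9/4.4) = 95.1 − 21.76 = 73.34 dB.
hydraulic press: 93.9 − 20·log₁₀(20.9/4.8) = 93.9 − 12.78 = 81.12 dB.
Σ 10^(L/10) = 1.570e+08 → L_total = 10·log₁₀(1.570e+08) = 81.96 dB.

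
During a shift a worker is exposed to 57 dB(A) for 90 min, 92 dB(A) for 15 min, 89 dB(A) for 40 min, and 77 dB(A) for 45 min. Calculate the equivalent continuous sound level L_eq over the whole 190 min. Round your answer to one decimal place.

84.8 dB(A)

L_eq = 10·log₁₀[(1/T)·Σ tᵢ·10^(Lᵢ/10)] with T = 190 min.
Σ tᵢ·10^(Lᵢ/10) = 90·10^(57/10) + 15·10^(92/10) + 40·10^(89/10) + 45·10^(77/10) = 5.785e+10.
L_eq = 10·log₁₀(5.785e+10/190) = 84.84 dB(A).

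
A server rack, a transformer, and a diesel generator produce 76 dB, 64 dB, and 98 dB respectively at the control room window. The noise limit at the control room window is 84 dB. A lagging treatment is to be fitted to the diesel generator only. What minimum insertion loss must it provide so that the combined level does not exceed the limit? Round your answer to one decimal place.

Fixed contribution from the other sources: Σ 10^(L/10) = 10^(76/10) + 10^(64/10) = 4.232e+07 (76.27 dB).
To meet 84 dB overall, the treated diesel generator may contribute at most 10^(84/10) − 4.232e+07 = 2.089e+08, i.e. 83.20 dB.
Required insertion loss = 98 − 83.20 = 14.80 dB.

14.8 dB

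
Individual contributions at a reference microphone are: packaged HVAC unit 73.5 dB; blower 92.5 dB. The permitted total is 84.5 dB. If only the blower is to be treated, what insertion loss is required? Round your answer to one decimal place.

The untreated sources together contribute 10^(73.5/10) = 2.239e+07, i.e. 73.50 dB.
The limit corresponds to 10^(84.5/10) = 2.818e+08; subtracting the fixed part leaves 2.595e+08 for the blower, i.e. 84.14 dB.
So the blower must be reduced from 92.5 to 84.14 dB: IL = 8.36 dB.

8.4 dB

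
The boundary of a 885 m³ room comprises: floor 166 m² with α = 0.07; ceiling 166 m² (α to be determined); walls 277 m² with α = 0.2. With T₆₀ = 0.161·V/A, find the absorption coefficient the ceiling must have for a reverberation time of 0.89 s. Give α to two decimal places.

0.56

A = 0.161·V/T₆₀ = 0.161·885/0.89 = 160.10 m² sabins.
Absorption from the other surfaces = 166·0.07 + 277·0.2 = 67.02 m², so the ceiling must supply 93.08 m² over 166 m².
α = 93.08/166 = 0.561.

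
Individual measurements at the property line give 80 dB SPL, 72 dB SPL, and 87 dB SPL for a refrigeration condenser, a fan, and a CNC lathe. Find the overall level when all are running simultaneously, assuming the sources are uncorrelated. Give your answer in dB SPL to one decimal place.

Incoherent sources combine by intensity addition: L_total = 10·log₁₀(Σ 10^(L_i/10)).
Σ 10^(L/10) = 10^(80/10) + 10^(72/10) + 10^(87/10) = 6.170e+08.
L_total = 10·log₁₀(6.170e+08) = 87.90 dB SPL.

87.9 dB SPL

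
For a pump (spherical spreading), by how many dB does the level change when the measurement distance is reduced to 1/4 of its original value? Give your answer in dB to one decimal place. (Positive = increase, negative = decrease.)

With spherical spreading the level changes by −20·log₁₀(r₂/r₁).
ΔL = −20·log₁₀(0.25) = +12.04 dB.

+12.0 dB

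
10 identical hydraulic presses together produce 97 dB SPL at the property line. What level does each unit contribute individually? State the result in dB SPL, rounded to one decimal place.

87.0 dB SPL

For N identical incoherent sources L_total = L₁ + 10·log₁₀ N, so L₁ = 97 − 10·log₁₀(10) = 97 − 10.000.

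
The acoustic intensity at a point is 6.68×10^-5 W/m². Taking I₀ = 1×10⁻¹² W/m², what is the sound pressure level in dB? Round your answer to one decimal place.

Dividing by I₀ shifts the exponent by 12: I/I₀ = 6.68×10^7.
L = 10·(0.8248 + 7) = 78.25 dB.

78.2 dB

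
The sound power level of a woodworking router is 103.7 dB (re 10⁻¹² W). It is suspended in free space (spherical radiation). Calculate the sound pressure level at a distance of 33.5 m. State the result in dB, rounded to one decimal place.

Free-field spherical radiation: L_p = L_w − 10·log₁₀(4π·r²), r = 33.5 m.
4π·r² = 1.41e+04 m², 10·log₁₀ of that is 41.493 dB.
L_p = 103.7 − 41.493 = 62.21 dB.

62.2 dB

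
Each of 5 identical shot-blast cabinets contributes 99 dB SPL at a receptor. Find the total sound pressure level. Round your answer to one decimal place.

106.0 dB SPL

With 5 equal, uncorrelated contributions the intensity is 5× that of one unit, giving a rise of 10·log₁₀ 5.
L_total = 99 + 10·log₁₀(5) = 99 + 6.990 = 105.99 dB SPL.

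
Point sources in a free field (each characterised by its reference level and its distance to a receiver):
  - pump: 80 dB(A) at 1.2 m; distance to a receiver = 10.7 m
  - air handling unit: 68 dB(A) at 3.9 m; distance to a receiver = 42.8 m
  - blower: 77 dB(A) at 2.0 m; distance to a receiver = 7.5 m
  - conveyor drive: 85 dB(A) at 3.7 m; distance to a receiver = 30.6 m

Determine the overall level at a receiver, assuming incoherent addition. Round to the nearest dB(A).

Propagate each source to the receiver with L = L_ref − 20·log₁₀(r/r_ref), then add intensities.
pump: 80 − 20·log₁₀(10.7/1.2) = 80 − 19.00 = 61.00 dB(A).
air handling unit: 68 − 20·log₁₀(42.8/3.9) = 68 − 20.81 = 47.19 dB(A).
blower: 77 − 20·log₁₀(7.5/2.0) = 77 − 11.48 = 65.52 dB(A).
conveyor drive: 85 − 20·log₁₀(30.6/3.7) = 85 − 18.35 = 66.65 dB(A).
Σ 10^(L/10) = 9.498e+06 → L_total = 10·log₁₀(9.498e+06) = 69.78 dB(A).

70 dB(A)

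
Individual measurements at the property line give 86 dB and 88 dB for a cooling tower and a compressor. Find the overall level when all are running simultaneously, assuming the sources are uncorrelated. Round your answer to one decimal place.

90.1 dB

Incoherent sources combine by intensity addition: L_total = 10·log₁₀(Σ 10^(L_i/10)).
Σ 10^(L/10) = 10^(86/10) + 10^(88/10) = 1.029e+09.
L_total = 10·log₁₀(1.029e+09) = 90.12 dB.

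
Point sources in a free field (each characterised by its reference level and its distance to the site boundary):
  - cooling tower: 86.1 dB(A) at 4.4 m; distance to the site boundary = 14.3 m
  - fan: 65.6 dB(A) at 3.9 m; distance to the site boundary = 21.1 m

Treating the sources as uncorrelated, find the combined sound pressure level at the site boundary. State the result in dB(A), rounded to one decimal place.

75.9 dB(A)

First find each source's level at the receiver (point-source: −20·log₁₀(r/r_ref)), then combine on an intensity basis.
cooling tower: 86.1 − 20·log₁₀(14.3/4.4) = 86.1 − 10.24 = 75.86 dB(A).
fan: 65.6 − 20·log₁₀(21.1/3.9) = 65.6 − 14.66 = 50.94 dB(A).
Σ 10^(L/10) = 3.869e+07 → L_total = 10·log₁₀(3.869e+07) = 75.88 dB(A).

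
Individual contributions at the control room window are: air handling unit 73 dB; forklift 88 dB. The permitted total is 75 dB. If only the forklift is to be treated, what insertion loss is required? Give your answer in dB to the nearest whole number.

17 dB

The untreated sources together contribute 10^(73/10) = 1.995e+07, i.e. 73.00 dB.
To meet 75 dB overall, the treated forklift may contribute at most 10^(75/10) − 1.995e+07 = 1.167e+07, i.e. 70.67 dB.
So the forklift must be reduced from 88 to 70.67 dB: IL = 17.33 dB.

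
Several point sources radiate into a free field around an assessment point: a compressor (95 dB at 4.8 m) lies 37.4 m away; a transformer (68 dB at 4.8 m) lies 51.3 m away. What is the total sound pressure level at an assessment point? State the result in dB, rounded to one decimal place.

First find each source's level at the receiver (point-source: −20·log₁₀(r/r_ref)), then combine on an intensity basis.
compressor: 95 − 20·log₁₀(37.4/4.8) = 95 − 17.83 = 77.17 dB.
transformer: 68 − 20·log₁₀(51.3/4.8) = 68 − 20.58 = 47.42 dB.
Σ 10^(L/10) = 5.214e+07 → L_total = 10·log₁₀(5.214e+07) = 77.17 dB.

77.2 dB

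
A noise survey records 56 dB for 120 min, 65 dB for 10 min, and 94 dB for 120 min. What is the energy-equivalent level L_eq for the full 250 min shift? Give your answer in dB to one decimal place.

90.8 dB

Weight each interval's intensity by its duration and average over T = 250 min:
Σ tᵢ·10^(Lᵢ/10) = 120·10^(56/10) + 10·10^(65/10) + 120·10^(94/10) = 3.015e+11.
L_eq = 10·log₁₀(3.015e+11/250) = 90.81 dB.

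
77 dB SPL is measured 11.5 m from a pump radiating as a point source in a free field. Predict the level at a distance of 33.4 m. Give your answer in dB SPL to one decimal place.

Spherical spreading from a point source gives a 20·log₁₀(r₂/r₁) drop.
L₂ = 77 − 20·log₁₀(33.4/11.5) = 77 − 9.261 = 67.74 dB SPL.

67.7 dB SPL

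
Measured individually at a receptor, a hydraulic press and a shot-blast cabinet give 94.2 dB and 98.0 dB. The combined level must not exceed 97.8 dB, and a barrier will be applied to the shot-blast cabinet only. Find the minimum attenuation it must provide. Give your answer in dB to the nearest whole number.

Everything except the shot-blast cabinet sums to 10^(94.2/10) = 2.630e+09 in linear terms, 94.20 dB.
To meet 97.8 dB overall, the treated shot-blast cabinet may contribute at most 10^(97.8/10) − 2.630e+09 = 3.395e+09, i.e. 95.31 dB.
Required insertion loss = 98.0 − 95.31 = 2.69 dB.

3 dB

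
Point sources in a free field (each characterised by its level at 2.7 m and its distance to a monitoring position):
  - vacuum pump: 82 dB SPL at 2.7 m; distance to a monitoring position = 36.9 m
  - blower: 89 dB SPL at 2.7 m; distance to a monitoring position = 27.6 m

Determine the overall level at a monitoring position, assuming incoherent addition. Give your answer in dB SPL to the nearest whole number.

Propagate each source to the receiver with L = L_ref − 20·log₁₀(r/r_ref), then add intensities.
vacuum pump: 82 − 20·log₁₀(36.9/2.7) = 82 − 22.71 = 59.29 dB SPL.
blower: 89 − 20·log₁₀(27.6/2.7) = 89 − 20.19 = 68.81 dB SPL.
Σ 10^(L/10) = 8.450e+06 → L_total = 10·log₁₀(8.450e+06) = 69.27 dB SPL.

69 dB SPL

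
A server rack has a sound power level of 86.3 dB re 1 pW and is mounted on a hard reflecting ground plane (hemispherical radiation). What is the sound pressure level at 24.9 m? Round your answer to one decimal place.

Free-field hemispherical radiation: L_p = L_w − 10·log₁₀(2π·r²), r = 24.9 m.
2π·r² = 3896 m², 10·log₁₀ of that is 35.906 dB.
L_p = 86.3 − 35.906 = 50.39 dB.

50.4 dB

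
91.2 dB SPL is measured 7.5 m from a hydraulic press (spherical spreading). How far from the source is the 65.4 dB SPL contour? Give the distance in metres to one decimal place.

Point-source spreading drops the level by 20·log₁₀(r₂/r₁); inverting, r₂/r₁ = 10^(ΔL/20).
r₂ = 7.5·10^((91.2−65.4)/20) = 7.5·10^(25.8/20) = 146.24 m.

146.2 m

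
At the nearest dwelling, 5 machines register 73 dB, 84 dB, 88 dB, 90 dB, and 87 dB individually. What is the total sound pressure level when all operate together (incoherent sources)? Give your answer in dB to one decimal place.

93.8 dB

Incoherent sources combine by intensity addition: L_total = 10·log₁₀(Σ 10^(L_i/10)).
Σ 10^(L/10) = 10^(73/10) + 10^(84/10) + 10^(88/10) + 10^(90/10) + 10^(87/10) = 2.403e+09.
L_total = 10·log₁₀(2.403e+09) = 93.81 dB.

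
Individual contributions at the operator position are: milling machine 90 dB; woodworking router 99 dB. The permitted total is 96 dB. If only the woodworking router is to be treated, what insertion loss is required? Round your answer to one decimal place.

Everything except the woodworking router sums to 10^(90/10) = 1.000e+09 in linear terms, 90.00 dB.
The limit corresponds to 10^(96/10) = 3.981e+09; subtracting the fixed part leaves 2.981e+09 for the woodworking router, i.e. 94.74 dB.
Required insertion loss = 99 − 94.74 = 4.26 dB.

4.3 dB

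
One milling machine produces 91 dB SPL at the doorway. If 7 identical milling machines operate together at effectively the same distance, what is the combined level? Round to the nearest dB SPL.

99 dB SPL

L_total = L₁ + 10·log₁₀ N for N identical incoherent sources.
L_total = 91 + 10·log₁₀(7) = 91 + 8.451 = 99.45 dB SPL.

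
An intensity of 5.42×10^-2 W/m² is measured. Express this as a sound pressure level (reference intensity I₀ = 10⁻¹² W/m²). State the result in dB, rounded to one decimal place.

Dividing by I₀ shifts the exponent by 12: I/I₀ = 5.42×10^10.
L = 10·(0.7340 + 10) = 107.34 dB.

107.3 dB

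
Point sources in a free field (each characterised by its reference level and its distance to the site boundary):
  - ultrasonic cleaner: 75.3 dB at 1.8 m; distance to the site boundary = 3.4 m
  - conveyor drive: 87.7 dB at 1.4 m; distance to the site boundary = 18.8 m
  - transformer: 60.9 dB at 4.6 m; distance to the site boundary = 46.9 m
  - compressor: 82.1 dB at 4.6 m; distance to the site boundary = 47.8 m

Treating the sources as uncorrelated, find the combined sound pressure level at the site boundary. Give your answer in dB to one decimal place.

71.5 dB

Apply inverse-square spreading to bring every level to the receiver, then sum 10^(L/10).
ultrasonic cleaner: 75.3 − 20·log₁₀(3.4/1.8) = 75.3 − 5.52 = 69.78 dB.
conveyor drive: 87.7 − 20·log₁₀(18.8/1.4) = 87.7 − 22.56 = 65.14 dB.
transformer: 60.9 − 20·log₁₀(46.9/4.6) = 60.9 − 20.17 = 40.73 dB.
compressor: 82.1 − 20·log₁₀(47.8/4.6) = 82.1 − 20.33 = 61.77 dB.
Σ 10^(L/10) = 1.428e+07 → L_total = 10·log₁₀(1.428e+07) = 71.55 dB.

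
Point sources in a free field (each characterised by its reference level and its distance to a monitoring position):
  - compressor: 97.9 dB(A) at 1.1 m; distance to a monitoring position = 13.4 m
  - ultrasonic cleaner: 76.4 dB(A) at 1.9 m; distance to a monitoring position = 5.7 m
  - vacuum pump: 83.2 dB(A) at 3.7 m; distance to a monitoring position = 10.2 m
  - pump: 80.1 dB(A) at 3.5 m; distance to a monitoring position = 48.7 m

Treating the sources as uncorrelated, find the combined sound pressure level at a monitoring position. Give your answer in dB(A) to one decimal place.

First find each source's level at the receiver (point-source: −20·log₁₀(r/r_ref)), then combine on an intensity basis.
compressor: 97.9 − 20·log₁₀(13.4/1.1) = 97.9 − 21.71 = 76.19 dB(A).
ultrasonic cleaner: 76.4 − 20·log₁₀(5.7/1.9) = 76.4 − 9.54 = 66.86 dB(A).
vacuum pump: 83.2 − 20·log₁₀(10.2/3.7) = 83.2 − 8.81 = 74.39 dB(A).
pump: 80.1 − 20·log₁₀(48.7/3.5) = 80.1 − 22.87 = 57.23 dB(A).
Σ 10^(L/10) = 7.442e+07 → L_total = 10·log₁₀(7.442e+07) = 78.72 dB(A).

78.7 dB(A)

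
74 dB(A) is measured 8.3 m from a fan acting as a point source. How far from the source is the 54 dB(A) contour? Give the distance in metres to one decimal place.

83.0 m

Point-source spreading drops the level by 20·log₁₀(r₂/r₁); inverting, r₂/r₁ = 10^(ΔL/20).
r₂ = 8.3·10^((74−54)/20) = 8.3·10^(20.0/20) = 83.00 m.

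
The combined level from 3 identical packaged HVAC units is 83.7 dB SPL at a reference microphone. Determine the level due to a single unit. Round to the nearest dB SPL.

79 dB SPL

For N identical incoherent sources L_total = L₁ + 10·log₁₀ N, so L₁ = 83.7 − 10·log₁₀(3) = 83.7 − 4.771.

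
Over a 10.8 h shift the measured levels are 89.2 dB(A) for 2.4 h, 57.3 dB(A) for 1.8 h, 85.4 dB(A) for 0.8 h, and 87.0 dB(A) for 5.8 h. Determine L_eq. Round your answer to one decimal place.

86.8 dB(A)

The energy average is taken in the linear domain: L_eq = 10·log₁₀[(Σ tᵢ·10^(Lᵢ/10))/T], T = 10.8 h.
Σ tᵢ·10^(Lᵢ/10) = 2.4·10^(89.2/10) + 1.8·10^(57.3/10) + 0.8·10^(85.4/10) + 5.8·10^(87.0/10) = 5.181e+09.
L_eq = 10·log₁₀(5.181e+09/10.8) = 86.81 dB(A).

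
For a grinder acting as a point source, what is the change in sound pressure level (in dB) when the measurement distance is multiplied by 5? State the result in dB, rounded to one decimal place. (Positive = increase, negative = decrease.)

Point-source spreading: ΔL = −20·log₁₀(r₂/r₁).
ΔL = −20·log₁₀(5) = -13.98 dB.

-14.0 dB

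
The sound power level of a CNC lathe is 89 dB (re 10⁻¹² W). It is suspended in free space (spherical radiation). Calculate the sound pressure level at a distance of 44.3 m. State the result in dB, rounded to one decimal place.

The power spreads over a sphere of area 4π·r², so L_p = L_w − 10·log₁₀(4π·r²).
4π·r² = 2.466e+04 m², 10·log₁₀ of that is 43.920 dB.
L_p = 89 − 43.920 = 45.08 dB.

45.1 dB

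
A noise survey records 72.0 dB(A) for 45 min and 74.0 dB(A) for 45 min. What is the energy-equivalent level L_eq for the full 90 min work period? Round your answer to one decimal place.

73.1 dB(A)

The energy average is taken in the linear domain: L_eq = 10·log₁₀[(Σ tᵢ·10^(Lᵢ/10))/T], T = 90 min.
Σ tᵢ·10^(Lᵢ/10) = 45·10^(72.0/10) + 45·10^(74.0/10) = 1.844e+09.
L_eq = 10·log₁₀(1.844e+09/90) = 73.11 dB(A).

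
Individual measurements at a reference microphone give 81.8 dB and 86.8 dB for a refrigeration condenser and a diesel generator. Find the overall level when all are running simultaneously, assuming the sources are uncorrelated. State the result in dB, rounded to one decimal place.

For uncorrelated sources the intensities add, so convert each level to linear form, sum, and take 10·log₁₀ of the total.
Σ 10^(L/10) = 10^(81.8/10) + 10^(86.8/10) = 6.300e+08.
L_total = 10·log₁₀(6.300e+08) = 87.99 dB.

88.0 dB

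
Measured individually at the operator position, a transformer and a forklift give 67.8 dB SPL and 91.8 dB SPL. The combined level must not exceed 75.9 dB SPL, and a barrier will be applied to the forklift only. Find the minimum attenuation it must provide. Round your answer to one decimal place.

The untreated sources together contribute 10^(67.8/10) = 6.026e+06, i.e. 67.80 dB SPL.
To meet 75.9 dB SPL overall, the treated forklift may contribute at most 10^(75.9/10) − 6.026e+06 = 3.288e+07, i.e. 75.17 dB SPL.
So the forklift must be reduced from 91.8 to 75.17 dB SPL: IL = 16.63 dB.

16.6 dB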